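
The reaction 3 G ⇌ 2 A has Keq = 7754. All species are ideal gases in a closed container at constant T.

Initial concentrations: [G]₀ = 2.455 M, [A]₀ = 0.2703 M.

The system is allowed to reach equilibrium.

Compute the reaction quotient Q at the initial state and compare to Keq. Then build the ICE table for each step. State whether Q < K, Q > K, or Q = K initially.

Q₀ = 0.004938; Q < K (proceeds forward)

Q₀ = 0.004938 vs Keq = 7754 ⇒ Q<K, forward
Step 1:
                  G         A
  Initial     2.455    0.2703
  Change     -2.379     1.586
  Equil     0.07631     1.856
  solve Keq expr → x = 0.7929; check Q = 7754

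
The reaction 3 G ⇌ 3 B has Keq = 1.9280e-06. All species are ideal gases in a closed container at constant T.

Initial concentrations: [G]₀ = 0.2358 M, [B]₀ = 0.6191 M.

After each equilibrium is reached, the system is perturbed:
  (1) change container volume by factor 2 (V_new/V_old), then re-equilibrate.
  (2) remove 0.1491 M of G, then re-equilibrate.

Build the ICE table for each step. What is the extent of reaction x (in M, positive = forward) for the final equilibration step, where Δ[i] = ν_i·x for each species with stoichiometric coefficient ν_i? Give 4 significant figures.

x = -6.1097e-04 M

Q₀ = 18.1 vs Keq = 1.9280e-06 ⇒ Q>K, reverse
Step 1:
                  G         B
  I          0.2358    0.6191
  C          0.6086   -0.6086
  E          0.8444   0.01051
  solve Keq expr → x = -0.2029; check Q = 1.9280e-06
Then change container volume by factor 2 (V_new/V_old).
Step 2:
                  G         B
  I          0.4222  0.005255
  C               0         0
  E          0.4222  0.005255
  solve Keq expr → x = 0; check Q = 1.9280e-06
Then remove 0.1491 M of G.
Step 3:
                  G         B
  I          0.2731  0.005255
  C        0.001833 -0.001833
  E          0.2749  0.003422
  solve Keq expr → x = -6.1097e-04; check Q = 1.9280e-06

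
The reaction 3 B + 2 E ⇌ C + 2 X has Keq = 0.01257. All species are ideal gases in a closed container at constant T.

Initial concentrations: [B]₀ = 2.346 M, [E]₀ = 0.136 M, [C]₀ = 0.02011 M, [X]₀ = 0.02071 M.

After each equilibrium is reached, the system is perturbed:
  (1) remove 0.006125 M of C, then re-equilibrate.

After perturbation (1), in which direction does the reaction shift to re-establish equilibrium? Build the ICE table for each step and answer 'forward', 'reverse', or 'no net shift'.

Direction: forward

Q₀ = 3.6117e-05 vs Keq = 0.01257 ⇒ Q<K, forward
Step 1:
                  B         E         C         X
  init        2.346     0.136   0.02011   0.02071
  Δ         -0.1122   -0.0748    0.0374    0.0748
  eq          2.234    0.0612   0.05751   0.09551
  solve Keq expr → x = 0.0374; check Q = 0.01257
Then remove 0.006125 M of C.
Step 2:
                  B         E         C         X
  init        2.234    0.0612   0.05139   0.09551
  Δ       -0.002576 -0.001717 8.5871e-04  0.001717
  eq          2.231   0.05948   0.05225   0.09723
  solve Keq expr → x = 8.5871e-04; check Q = 0.01257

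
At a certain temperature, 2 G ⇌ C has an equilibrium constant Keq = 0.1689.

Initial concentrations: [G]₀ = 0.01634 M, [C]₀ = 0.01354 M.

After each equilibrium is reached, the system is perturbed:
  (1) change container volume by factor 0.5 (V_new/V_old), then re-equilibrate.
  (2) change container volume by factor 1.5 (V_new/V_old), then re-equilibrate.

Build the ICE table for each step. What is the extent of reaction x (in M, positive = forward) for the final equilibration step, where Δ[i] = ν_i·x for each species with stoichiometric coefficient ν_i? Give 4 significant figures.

x = -2.5772e-04 M

Q₀ = 50.71 vs Keq = 0.1689 ⇒ Q>K, reverse
Step 1:
                    G           C
  Initial     0.01634     0.01354
  Change      0.02646    -0.01323
  Equil        0.0428  3.0941e-04
  solve Keq expr → x = -0.01323; check Q = 0.1689
Then change container volume by factor 0.5 (V_new/V_old).
Step 2:
                    G           C
  Initial      0.0856  6.1883e-04
  Change     -0.00117  5.8522e-04
  Equil       0.08443    0.001204
  solve Keq expr → x = 5.8522e-04; check Q = 0.1689
Then change container volume by factor 1.5 (V_new/V_old).
Step 3:
                    G           C
  Initial     0.05629  8.0270e-04
  Change   5.1544e-04 -2.5772e-04
  Equil        0.0568  5.4498e-04
  solve Keq expr → x = -2.5772e-04; check Q = 0.1689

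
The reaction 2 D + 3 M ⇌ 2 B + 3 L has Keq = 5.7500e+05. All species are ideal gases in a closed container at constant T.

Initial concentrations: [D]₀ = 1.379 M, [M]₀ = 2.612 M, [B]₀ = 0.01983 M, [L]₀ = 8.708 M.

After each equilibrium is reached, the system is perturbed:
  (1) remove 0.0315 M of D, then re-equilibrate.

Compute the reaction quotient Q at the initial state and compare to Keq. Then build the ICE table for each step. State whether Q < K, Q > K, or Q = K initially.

Q₀ = 0.007662; Q < K (proceeds forward)

Q₀ = 0.007662 vs Keq = 5.7500e+05 ⇒ Q<K, forward
Step 1:
                   D          M          B          L
  init         1.379      2.612    0.01983      8.708
  Δ           -1.277     -1.916      1.277      1.916
  eq          0.1019     0.6964      1.297      10.62
  solve Keq expr → x = 0.6385; check Q = 5.7500e+05
Then remove 0.0315 M of D.
Step 2:
                   D          M          B          L
  init       0.07041     0.6964      1.297      10.62
  Δ          0.02245    0.03367   -0.02245   -0.03367
  eq         0.09286       0.73      1.274      10.59
  solve Keq expr → x = -0.01122; check Q = 5.7500e+05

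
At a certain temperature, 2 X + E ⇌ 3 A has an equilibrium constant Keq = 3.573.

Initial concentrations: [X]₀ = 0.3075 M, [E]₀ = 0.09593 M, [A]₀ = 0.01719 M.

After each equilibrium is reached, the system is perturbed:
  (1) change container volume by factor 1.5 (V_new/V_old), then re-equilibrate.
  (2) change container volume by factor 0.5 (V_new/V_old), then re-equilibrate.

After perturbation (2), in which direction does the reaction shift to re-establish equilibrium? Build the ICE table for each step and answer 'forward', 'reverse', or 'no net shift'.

Direction: no net shift

Q₀ = 5.5999e-04 vs Keq = 3.573 ⇒ Q<K, forward
Step 1:
                    X           E           A
  Initial      0.3075     0.09593     0.01719
  Change      -0.1088    -0.05438      0.1631
  Equil        0.1987     0.04155      0.1803
  solve Keq expr → x = 0.05438; check Q = 3.573
Then change container volume by factor 1.5 (V_new/V_old).
Step 2:
                    X           E           A
  Initial      0.1325      0.0277      0.1202
  Change            0           0           0
  Equil        0.1325      0.0277      0.1202
  solve Keq expr → x = 0; check Q = 3.573
Then change container volume by factor 0.5 (V_new/V_old).
Step 3:
                    X           E           A
  Initial       0.265      0.0554      0.2404
  Change            0           0           0
  Equil         0.265      0.0554      0.2404
  solve Keq expr → x = 0; check Q = 3.573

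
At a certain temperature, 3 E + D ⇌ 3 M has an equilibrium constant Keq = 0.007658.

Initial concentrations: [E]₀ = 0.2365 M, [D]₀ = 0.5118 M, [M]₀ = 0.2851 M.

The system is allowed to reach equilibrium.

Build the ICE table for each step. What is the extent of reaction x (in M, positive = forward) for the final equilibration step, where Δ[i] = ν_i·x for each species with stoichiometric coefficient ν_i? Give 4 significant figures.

Q₀ = 3.423 vs Keq = 0.007658 ⇒ Q>K, reverse
Step 1:
                  E         D         M
  init       0.2365    0.5118    0.2851
  Δ          0.2114   0.07046   -0.2114
  eq         0.4479    0.5823   0.07372
  solve Keq expr → x = -0.07046; check Q = 0.007658

x = -0.07046 M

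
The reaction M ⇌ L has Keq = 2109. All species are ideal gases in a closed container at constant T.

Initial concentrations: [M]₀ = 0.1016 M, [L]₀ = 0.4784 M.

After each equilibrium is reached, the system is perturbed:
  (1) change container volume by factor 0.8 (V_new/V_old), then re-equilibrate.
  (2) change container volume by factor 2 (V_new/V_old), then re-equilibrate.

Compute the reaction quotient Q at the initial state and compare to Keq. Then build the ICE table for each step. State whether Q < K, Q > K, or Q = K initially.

Q₀ = 4.709; Q < K (proceeds forward)

Q₀ = 4.709 vs Keq = 2109 ⇒ Q<K, forward
Step 1:
                  M         L
  Initial    0.1016    0.4784
  Change    -0.1013    0.1013
  Equil   2.7488e-04    0.5797
  solve Keq expr → x = 0.1013; check Q = 2109
Then change container volume by factor 0.8 (V_new/V_old).
Step 2:
                  M         L
  Initial 3.4360e-04    0.7247
  Change          0         0
  Equil   3.4360e-04    0.7247
  solve Keq expr → x = 0; check Q = 2109
Then change container volume by factor 2 (V_new/V_old).
Step 3:
                  M         L
  Initial 1.7180e-04    0.3623
  Change          0         0
  Equil   1.7180e-04    0.3623
  solve Keq expr → x = 0; check Q = 2109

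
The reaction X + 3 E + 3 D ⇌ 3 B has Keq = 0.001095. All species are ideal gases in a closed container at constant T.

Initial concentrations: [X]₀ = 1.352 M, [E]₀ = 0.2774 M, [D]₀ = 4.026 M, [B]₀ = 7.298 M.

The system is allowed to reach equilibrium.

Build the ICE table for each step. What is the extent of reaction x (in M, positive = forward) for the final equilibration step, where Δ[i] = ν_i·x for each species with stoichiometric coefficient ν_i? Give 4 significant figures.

x = -1.144 M

Q₀ = 206.4 vs Keq = 0.001095 ⇒ Q>K, reverse
Step 1:
                    X           E           D           B
  init          1.352      0.2774       4.026       7.298
  Δ             1.144       3.431       3.431      -3.431
  eq            2.496       3.709       7.457       3.867
  solve Keq expr → x = -1.144; check Q = 0.001095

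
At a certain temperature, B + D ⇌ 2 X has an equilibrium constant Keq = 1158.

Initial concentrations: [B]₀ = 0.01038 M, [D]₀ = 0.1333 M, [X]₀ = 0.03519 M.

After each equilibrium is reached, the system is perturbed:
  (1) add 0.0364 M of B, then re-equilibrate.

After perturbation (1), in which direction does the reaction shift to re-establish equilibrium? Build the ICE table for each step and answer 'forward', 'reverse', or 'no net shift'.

Direction: forward

Q₀ = 0.895 vs Keq = 1158 ⇒ Q<K, forward
Step 1:
                   B          D          X
  init       0.01038     0.1333    0.03519
  Δ         -0.01036   -0.01036    0.02072
  eq      2.1954e-05     0.1229    0.05591
  solve Keq expr → x = 0.01036; check Q = 1158
Then add 0.0364 M of B.
Step 2:
                   B          D          X
  init       0.03642     0.1229    0.05591
  Δ         -0.03626   -0.03626    0.07252
  eq      1.6430e-04    0.08668     0.1284
  solve Keq expr → x = 0.03626; check Q = 1158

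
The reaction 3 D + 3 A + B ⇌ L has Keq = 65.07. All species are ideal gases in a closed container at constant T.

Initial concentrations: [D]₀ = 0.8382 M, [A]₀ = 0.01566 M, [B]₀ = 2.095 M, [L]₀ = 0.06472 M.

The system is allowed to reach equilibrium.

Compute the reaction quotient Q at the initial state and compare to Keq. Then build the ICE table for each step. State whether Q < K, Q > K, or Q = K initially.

Q₀ = 1.3660e+04; Q > K (proceeds reverse)

Q₀ = 1.3660e+04 vs Keq = 65.07 ⇒ Q>K, reverse
Step 1:
                   D          A          B          L
  I           0.8382    0.01566      2.095    0.06472
  C          0.06069    0.06069    0.02023   -0.02023
  E           0.8989    0.07635      2.115    0.04449
  solve Keq expr → x = -0.02023; check Q = 65.07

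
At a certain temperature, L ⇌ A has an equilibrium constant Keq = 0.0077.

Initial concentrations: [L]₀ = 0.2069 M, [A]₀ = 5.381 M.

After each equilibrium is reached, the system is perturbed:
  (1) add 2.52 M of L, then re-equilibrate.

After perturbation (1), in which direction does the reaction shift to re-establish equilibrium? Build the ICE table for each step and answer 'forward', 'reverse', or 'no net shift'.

Q₀ = 26.01 vs Keq = 0.0077 ⇒ Q>K, reverse
Step 1:
                   L          A
  Initial     0.2069      5.381
  Change       5.338     -5.338
  Equil        5.545     0.0427
  solve Keq expr → x = -5.338; check Q = 0.0077
Then add 2.52 M of L.
Step 2:
                   L          A
  Initial      8.065     0.0427
  Change    -0.01926    0.01926
  Equil        8.046    0.06195
  solve Keq expr → x = 0.01926; check Q = 0.0077

Direction: forward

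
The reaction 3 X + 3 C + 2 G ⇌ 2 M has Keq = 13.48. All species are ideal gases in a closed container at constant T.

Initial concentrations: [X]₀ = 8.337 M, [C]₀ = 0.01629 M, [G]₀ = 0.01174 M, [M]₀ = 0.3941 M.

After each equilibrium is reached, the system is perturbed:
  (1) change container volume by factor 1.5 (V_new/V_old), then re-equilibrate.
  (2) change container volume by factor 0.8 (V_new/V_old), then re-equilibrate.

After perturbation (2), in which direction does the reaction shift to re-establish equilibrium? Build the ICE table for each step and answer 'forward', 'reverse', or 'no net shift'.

Direction: forward

Q₀ = 4.4987e+05 vs Keq = 13.48 ⇒ Q>K, reverse
Step 1:
                    X           C           G           M
  init          8.337     0.01629     0.01174      0.3941
  Δ            0.1068      0.1068     0.07122    -0.07122
  eq            8.444      0.1231     0.08296      0.3229
  solve Keq expr → x = -0.03561; check Q = 13.48
Then change container volume by factor 1.5 (V_new/V_old).
Step 2:
                    X           C           G           M
  init          5.629     0.08208     0.05531      0.2153
  Δ           0.04353     0.04353     0.02902    -0.02902
  eq            5.673      0.1256     0.08433      0.1862
  solve Keq expr → x = -0.01451; check Q = 13.48
Then change container volume by factor 0.8 (V_new/V_old).
Step 3:
                    X           C           G           M
  init          7.091       0.157      0.1054      0.2328
  Δ          -0.03231    -0.03231    -0.02154     0.02154
  eq            7.059      0.1247     0.08387      0.2543
  solve Keq expr → x = 0.01077; check Q = 13.48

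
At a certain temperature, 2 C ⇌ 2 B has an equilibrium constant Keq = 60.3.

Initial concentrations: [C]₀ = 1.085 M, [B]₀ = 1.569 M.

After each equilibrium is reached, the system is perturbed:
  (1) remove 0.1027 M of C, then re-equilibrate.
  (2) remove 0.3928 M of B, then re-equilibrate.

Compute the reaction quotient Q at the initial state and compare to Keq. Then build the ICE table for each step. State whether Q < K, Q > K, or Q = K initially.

Q₀ = 2.091; Q < K (proceeds forward)

Q₀ = 2.091 vs Keq = 60.3 ⇒ Q<K, forward
Step 1:
                    C           B
  I             1.085       1.569
  C           -0.7822      0.7822
  E            0.3028       2.351
  solve Keq expr → x = 0.3911; check Q = 60.3
Then remove 0.1027 M of C.
Step 2:
                    C           B
  I            0.2001       2.351
  C           0.09098    -0.09098
  E            0.2911        2.26
  solve Keq expr → x = -0.04549; check Q = 60.3
Then remove 0.3928 M of B.
Step 3:
                    C           B
  I            0.2911       1.867
  C          -0.04481     0.04481
  E            0.2463       1.912
  solve Keq expr → x = 0.02241; check Q = 60.3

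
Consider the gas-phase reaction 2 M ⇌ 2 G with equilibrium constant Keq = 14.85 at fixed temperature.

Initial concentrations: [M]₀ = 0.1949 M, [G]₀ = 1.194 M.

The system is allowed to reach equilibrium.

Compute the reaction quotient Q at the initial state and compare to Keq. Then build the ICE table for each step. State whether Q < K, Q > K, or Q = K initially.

Q₀ = 37.53 vs Keq = 14.85 ⇒ Q>K, reverse
Step 1:
                  M         G
  Initial    0.1949     1.194
  Change    0.09126  -0.09126
  Equil      0.2862     1.103
  solve Keq expr → x = -0.04563; check Q = 14.85

Q₀ = 37.53; Q > K (proceeds reverse)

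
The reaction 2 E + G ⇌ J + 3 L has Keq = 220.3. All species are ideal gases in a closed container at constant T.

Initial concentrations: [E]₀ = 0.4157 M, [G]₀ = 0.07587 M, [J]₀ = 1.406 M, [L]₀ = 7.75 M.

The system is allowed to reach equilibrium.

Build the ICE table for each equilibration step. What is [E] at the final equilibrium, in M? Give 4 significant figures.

[E]_eq = 1.377 M

Q₀ = 4.9918e+04 vs Keq = 220.3 ⇒ Q>K, reverse
Step 1:
                   E          G          J          L
  Initial     0.4157    0.07587      1.406       7.75
  Change      0.9611     0.4805    -0.4805     -1.442
  Equil        1.377     0.5564     0.9255      6.308
  solve Keq expr → x = -0.4805; check Q = 220.3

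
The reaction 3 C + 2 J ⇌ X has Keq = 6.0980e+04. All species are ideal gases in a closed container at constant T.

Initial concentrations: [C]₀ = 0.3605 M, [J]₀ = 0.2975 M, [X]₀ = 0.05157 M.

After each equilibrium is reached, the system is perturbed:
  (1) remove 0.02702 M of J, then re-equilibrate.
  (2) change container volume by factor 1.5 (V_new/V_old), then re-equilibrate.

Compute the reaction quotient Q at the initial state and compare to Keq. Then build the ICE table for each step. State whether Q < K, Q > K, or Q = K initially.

Q₀ = 12.44 vs Keq = 6.0980e+04 ⇒ Q<K, forward
Step 1:
                    C           J           X
  Initial      0.3605      0.2975     0.05157
  Change      -0.2974     -0.1983     0.09914
  Equil       0.06308     0.09922      0.1507
  solve Keq expr → x = 0.09914; check Q = 6.0980e+04
Then remove 0.02702 M of J.
Step 2:
                    C           J           X
  Initial     0.06308      0.0722      0.1507
  Change     0.009923    0.006615   -0.003308
  Equil       0.07301     0.07882      0.1474
  solve Keq expr → x = -0.003308; check Q = 6.0980e+04
Then change container volume by factor 1.5 (V_new/V_old).
Step 3:
                    C           J           X
  Initial     0.04867     0.05254     0.09827
  Change      0.02099     0.01399   -0.006997
  Equil       0.06966     0.06654     0.09127
  solve Keq expr → x = -0.006997; check Q = 6.0980e+04

Q₀ = 12.44; Q < K (proceeds forward)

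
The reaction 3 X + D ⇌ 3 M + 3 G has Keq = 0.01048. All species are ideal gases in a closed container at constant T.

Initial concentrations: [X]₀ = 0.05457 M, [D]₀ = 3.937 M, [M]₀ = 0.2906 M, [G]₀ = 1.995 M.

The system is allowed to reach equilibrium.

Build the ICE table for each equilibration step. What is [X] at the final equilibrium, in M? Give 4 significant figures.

[X]_eq = 0.2882 M

Q₀ = 304.6 vs Keq = 0.01048 ⇒ Q>K, reverse
Step 1:
                  X         D         M         G
  I         0.05457     3.937    0.2906     1.995
  C          0.2337   0.07789   -0.2337   -0.2337
  E          0.2882     4.015   0.05692     1.761
  solve Keq expr → x = -0.07789; check Q = 0.01048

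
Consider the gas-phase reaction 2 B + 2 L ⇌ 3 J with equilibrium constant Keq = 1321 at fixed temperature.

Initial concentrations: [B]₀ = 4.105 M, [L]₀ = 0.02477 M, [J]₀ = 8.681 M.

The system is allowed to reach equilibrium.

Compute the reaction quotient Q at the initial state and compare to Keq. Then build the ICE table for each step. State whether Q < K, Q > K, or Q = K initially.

Q₀ = 6.3275e+04 vs Keq = 1321 ⇒ Q>K, reverse
Step 1:
                    B           L           J
  I             4.105     0.02477       8.681
  C            0.1354      0.1354     -0.2031
  E              4.24      0.1602       8.478
  solve Keq expr → x = -0.0677; check Q = 1321

Q₀ = 6.3275e+04; Q > K (proceeds reverse)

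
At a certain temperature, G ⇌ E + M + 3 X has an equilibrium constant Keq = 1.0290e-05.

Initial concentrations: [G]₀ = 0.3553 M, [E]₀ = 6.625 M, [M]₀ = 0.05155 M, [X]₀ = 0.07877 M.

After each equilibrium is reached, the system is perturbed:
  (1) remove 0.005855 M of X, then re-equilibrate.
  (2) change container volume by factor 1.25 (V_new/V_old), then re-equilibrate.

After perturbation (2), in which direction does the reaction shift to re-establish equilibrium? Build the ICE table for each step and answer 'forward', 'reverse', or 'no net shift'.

Direction: forward

Q₀ = 4.6979e-04 vs Keq = 1.0290e-05 ⇒ Q>K, reverse
Step 1:
                   G          E          M          X
  Initial     0.3553      6.625    0.05155    0.07877
  Change     0.01766   -0.01766   -0.01766   -0.05299
  Equil        0.373      6.607    0.03389    0.02578
  solve Keq expr → x = -0.01766; check Q = 1.0290e-05
Then remove 0.005855 M of X.
Step 2:
                   G          E          M          X
  Initial      0.373      6.607    0.03389    0.01993
  Change   -0.001791   0.001791   0.001791   0.005373
  Equil       0.3712      6.609    0.03568     0.0253
  solve Keq expr → x = 0.001791; check Q = 1.0290e-05
Then change container volume by factor 1.25 (V_new/V_old).
Step 3:
                   G          E          M          X
  Initial     0.2969      5.287    0.02854    0.02024
  Change   -0.002103   0.002103   0.002103   0.006309
  Equil       0.2948      5.289    0.03065    0.02655
  solve Keq expr → x = 0.002103; check Q = 1.0290e-05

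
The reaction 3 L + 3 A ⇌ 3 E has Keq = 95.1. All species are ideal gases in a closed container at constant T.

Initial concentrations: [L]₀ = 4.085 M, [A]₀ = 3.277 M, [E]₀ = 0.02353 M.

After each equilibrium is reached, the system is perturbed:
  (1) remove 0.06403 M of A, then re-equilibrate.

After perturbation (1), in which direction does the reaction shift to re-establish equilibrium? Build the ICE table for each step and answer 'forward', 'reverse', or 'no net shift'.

Direction: reverse

Q₀ = 5.4308e-09 vs Keq = 95.1 ⇒ Q<K, forward
Step 1:
                  L         A         E
  I           4.085     3.277   0.02353
  C          -2.797    -2.797     2.797
  E           1.288    0.4798     2.821
  solve Keq expr → x = 0.9324; check Q = 95.1
Then remove 0.06403 M of A.
Step 2:
                  L         A         E
  I           1.288    0.4158     2.821
  C         0.04197   0.04197  -0.04197
  E            1.33    0.4578     2.779
  solve Keq expr → x = -0.01399; check Q = 95.1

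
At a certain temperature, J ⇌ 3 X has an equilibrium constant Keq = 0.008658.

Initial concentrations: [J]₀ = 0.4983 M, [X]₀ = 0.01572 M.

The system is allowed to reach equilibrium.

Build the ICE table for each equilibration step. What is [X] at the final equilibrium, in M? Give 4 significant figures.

[X]_eq = 0.1575 M

Q₀ = 7.7959e-06 vs Keq = 0.008658 ⇒ Q<K, forward
Step 1:
                   J          X
  Initial     0.4983    0.01572
  Change    -0.04725     0.1418
  Equil        0.451     0.1575
  solve Keq expr → x = 0.04725; check Q = 0.008658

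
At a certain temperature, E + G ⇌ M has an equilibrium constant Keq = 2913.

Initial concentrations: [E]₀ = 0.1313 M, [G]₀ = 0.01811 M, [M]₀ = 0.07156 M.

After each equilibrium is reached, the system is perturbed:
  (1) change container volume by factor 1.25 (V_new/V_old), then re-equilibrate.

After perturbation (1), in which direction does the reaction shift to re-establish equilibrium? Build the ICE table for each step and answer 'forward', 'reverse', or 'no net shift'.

Direction: reverse

Q₀ = 30.09 vs Keq = 2913 ⇒ Q<K, forward
Step 1:
                    E           G           M
  init         0.1313     0.01811     0.07156
  Δ          -0.01784    -0.01784     0.01784
  eq           0.1135  2.7049e-04      0.0894
  solve Keq expr → x = 0.01784; check Q = 2913
Then change container volume by factor 1.25 (V_new/V_old).
Step 2:
                    E           G           M
  init        0.09077  2.1639e-04     0.07152
  Δ        5.3735e-05  5.3735e-05 -5.3735e-05
  eq          0.09082  2.7013e-04     0.07147
  solve Keq expr → x = -5.3735e-05; check Q = 2913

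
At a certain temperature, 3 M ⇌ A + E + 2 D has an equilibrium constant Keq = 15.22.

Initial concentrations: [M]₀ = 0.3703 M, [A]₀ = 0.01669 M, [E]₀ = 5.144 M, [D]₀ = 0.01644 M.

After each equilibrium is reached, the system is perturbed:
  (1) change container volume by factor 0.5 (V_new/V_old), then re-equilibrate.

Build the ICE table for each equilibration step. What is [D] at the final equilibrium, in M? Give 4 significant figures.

[D]_eq = 0.3555 M

Q₀ = 4.5698e-04 vs Keq = 15.22 ⇒ Q<K, forward
Step 1:
                    M           A           E           D
  I            0.3703     0.01669       5.144     0.01644
  C           -0.2613     0.08709     0.08709      0.1742
  E             0.109      0.1038       5.231      0.1906
  solve Keq expr → x = 0.08709; check Q = 15.22
Then change container volume by factor 0.5 (V_new/V_old).
Step 2:
                    M           A           E           D
  I            0.2181      0.2076       10.46      0.3812
  C           0.03855    -0.01285    -0.01285     -0.0257
  E            0.2566      0.1947       10.45      0.3555
  solve Keq expr → x = -0.01285; check Q = 15.22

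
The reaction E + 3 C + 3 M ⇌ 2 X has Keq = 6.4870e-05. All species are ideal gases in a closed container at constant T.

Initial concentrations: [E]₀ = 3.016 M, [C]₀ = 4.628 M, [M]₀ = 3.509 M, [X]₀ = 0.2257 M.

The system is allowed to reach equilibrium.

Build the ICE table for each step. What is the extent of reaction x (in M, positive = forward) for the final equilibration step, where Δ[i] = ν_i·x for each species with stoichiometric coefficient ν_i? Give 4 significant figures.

Q₀ = 3.9437e-06 vs Keq = 6.4870e-05 ⇒ Q<K, forward
Step 1:
                    E           C           M           X
  Initial       3.016       4.628       3.509      0.2257
  Change      -0.1766     -0.5299     -0.5299      0.3533
  Equil         2.839       4.098       2.979       0.579
  solve Keq expr → x = 0.1766; check Q = 6.4870e-05

x = 0.1766 M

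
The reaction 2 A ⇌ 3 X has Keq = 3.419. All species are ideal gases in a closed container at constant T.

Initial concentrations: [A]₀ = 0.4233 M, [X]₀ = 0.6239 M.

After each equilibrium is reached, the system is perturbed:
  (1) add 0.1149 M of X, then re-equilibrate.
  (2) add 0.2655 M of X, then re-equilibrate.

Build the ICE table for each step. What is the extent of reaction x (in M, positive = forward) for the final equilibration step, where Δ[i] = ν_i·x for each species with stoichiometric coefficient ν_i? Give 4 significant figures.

Q₀ = 1.355 vs Keq = 3.419 ⇒ Q<K, forward
Step 1:
                   A          X
  I           0.4233     0.6239
  C          -0.0782     0.1173
  E           0.3451     0.7412
  solve Keq expr → x = 0.0391; check Q = 3.419
Then add 0.1149 M of X.
Step 2:
                   A          X
  I           0.3451     0.8561
  C          0.03954   -0.05931
  E           0.3846     0.7968
  solve Keq expr → x = -0.01977; check Q = 3.419
Then add 0.2655 M of X.
Step 3:
                   A          X
  I           0.3846      1.062
  C          0.09381    -0.1407
  E           0.4785     0.9216
  solve Keq expr → x = -0.04691; check Q = 3.419

x = -0.04691 M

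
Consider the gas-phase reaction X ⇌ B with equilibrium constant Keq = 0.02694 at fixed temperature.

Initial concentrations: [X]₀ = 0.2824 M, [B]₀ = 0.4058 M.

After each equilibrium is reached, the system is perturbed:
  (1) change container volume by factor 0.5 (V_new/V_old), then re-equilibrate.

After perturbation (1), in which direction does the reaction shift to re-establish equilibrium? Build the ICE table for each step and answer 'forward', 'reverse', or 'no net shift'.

Q₀ = 1.437 vs Keq = 0.02694 ⇒ Q>K, reverse
Step 1:
                    X           B
  init         0.2824      0.4058
  Δ            0.3877     -0.3877
  eq           0.6701     0.01805
  solve Keq expr → x = -0.3877; check Q = 0.02694
Then change container volume by factor 0.5 (V_new/V_old).
Step 2:
                    X           B
  init           1.34     0.03611
  Δ                 0           0
  eq             1.34     0.03611
  solve Keq expr → x = 0; check Q = 0.02694

Direction: no net shift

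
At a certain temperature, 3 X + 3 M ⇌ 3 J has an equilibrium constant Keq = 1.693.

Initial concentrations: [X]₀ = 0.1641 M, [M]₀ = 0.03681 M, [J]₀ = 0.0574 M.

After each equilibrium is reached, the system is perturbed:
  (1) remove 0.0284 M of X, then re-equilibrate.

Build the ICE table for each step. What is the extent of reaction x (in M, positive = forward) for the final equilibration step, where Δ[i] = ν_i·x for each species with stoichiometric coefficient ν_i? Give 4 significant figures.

Q₀ = 858 vs Keq = 1.693 ⇒ Q>K, reverse
Step 1:
                   X          M          J
  Initial     0.1641    0.03681     0.0574
  Change     0.03904    0.03904   -0.03904
  Equil       0.2031    0.07585    0.01836
  solve Keq expr → x = -0.01301; check Q = 1.693
Then remove 0.0284 M of X.
Step 2:
                   X          M          J
  Initial     0.1747    0.07585    0.01836
  Change    0.001973   0.001973  -0.001973
  Equil       0.1767    0.07782    0.01639
  solve Keq expr → x = -6.5777e-04; check Q = 1.693

x = -6.5777e-04 M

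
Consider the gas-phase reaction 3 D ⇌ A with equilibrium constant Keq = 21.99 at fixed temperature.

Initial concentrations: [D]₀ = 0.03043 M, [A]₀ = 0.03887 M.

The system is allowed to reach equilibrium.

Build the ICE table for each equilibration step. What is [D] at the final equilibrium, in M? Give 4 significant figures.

Q₀ = 1379 vs Keq = 21.99 ⇒ Q>K, reverse
Step 1:
                   D          A
  I          0.03043    0.03887
  C          0.06293   -0.02098
  E          0.09336    0.01789
  solve Keq expr → x = -0.02098; check Q = 21.99

[D]_eq = 0.09336 M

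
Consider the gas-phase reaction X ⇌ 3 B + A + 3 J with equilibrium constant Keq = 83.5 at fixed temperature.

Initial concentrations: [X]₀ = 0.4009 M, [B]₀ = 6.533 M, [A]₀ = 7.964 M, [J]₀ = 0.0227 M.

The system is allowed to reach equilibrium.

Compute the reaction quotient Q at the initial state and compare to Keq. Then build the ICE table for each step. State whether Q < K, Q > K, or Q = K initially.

Q₀ = 0.06479; Q < K (proceeds forward)

Q₀ = 0.06479 vs Keq = 83.5 ⇒ Q<K, forward
Step 1:
                    X           B           A           J
  I            0.4009       6.533       7.964      0.0227
  C          -0.06735       0.202     0.06735       0.202
  E            0.3336       6.735       8.031      0.2247
  solve Keq expr → x = 0.06735; check Q = 83.5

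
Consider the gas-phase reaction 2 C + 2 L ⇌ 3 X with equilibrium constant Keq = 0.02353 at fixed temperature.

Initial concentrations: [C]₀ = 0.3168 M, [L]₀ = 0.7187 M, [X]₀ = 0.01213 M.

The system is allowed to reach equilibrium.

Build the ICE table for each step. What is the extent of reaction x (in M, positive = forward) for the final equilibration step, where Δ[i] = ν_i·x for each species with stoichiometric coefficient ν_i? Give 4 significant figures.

x = 0.02601 M

Q₀ = 3.4428e-05 vs Keq = 0.02353 ⇒ Q<K, forward
Step 1:
                    C           L           X
  Initial      0.3168      0.7187     0.01213
  Change     -0.05203    -0.05203     0.07804
  Equil        0.2648      0.6667     0.09017
  solve Keq expr → x = 0.02601; check Q = 0.02353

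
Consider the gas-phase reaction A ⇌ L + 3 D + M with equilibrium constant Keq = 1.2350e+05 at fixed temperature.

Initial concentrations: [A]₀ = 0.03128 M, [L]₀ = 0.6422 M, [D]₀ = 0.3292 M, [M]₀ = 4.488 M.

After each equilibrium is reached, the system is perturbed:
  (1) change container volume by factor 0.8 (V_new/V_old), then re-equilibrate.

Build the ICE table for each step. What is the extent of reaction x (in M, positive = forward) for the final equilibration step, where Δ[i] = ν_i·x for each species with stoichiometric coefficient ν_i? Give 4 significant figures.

Q₀ = 3.287 vs Keq = 1.2350e+05 ⇒ Q<K, forward
Step 1:
                    A           L           D           M
  I           0.03128      0.6422      0.3292       4.488
  C          -0.03128     0.03128     0.09383     0.03128
  E        1.8657e-06      0.6735       0.423       4.519
  solve Keq expr → x = 0.03128; check Q = 1.2350e+05
Then change container volume by factor 0.8 (V_new/V_old).
Step 2:
                    A           L           D           M
  I        2.3322e-06      0.8418      0.5288       5.649
  C        3.3613e-06 -3.3613e-06 -1.0084e-05 -3.3613e-06
  E        5.6935e-06      0.8418      0.5288       5.649
  solve Keq expr → x = -3.3613e-06; check Q = 1.2350e+05

x = -3.3613e-06 M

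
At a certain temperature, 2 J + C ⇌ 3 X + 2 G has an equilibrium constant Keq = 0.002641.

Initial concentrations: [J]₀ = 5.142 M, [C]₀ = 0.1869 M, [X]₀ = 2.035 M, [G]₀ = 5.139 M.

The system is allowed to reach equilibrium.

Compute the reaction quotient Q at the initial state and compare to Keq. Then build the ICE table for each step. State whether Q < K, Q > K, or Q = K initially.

Q₀ = 45.04; Q > K (proceeds reverse)

Q₀ = 45.04 vs Keq = 0.002641 ⇒ Q>K, reverse
Step 1:
                   J          C          X          G
  init         5.142     0.1869      2.035      5.139
  Δ            1.238     0.6188     -1.856     -1.238
  eq            6.38     0.8057     0.1785      3.901
  solve Keq expr → x = -0.6188; check Q = 0.002641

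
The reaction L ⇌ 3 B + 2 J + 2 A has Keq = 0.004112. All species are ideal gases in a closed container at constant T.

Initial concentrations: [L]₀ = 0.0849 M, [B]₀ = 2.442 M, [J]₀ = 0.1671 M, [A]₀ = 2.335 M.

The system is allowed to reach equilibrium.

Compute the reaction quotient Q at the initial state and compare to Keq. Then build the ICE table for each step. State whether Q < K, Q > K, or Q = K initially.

Q₀ = 26.11; Q > K (proceeds reverse)

Q₀ = 26.11 vs Keq = 0.004112 ⇒ Q>K, reverse
Step 1:
                    L           B           J           A
  I            0.0849       2.442      0.1671       2.335
  C            0.0817     -0.2451     -0.1634     -0.1634
  E            0.1666       2.197    0.003701       2.172
  solve Keq expr → x = -0.0817; check Q = 0.004112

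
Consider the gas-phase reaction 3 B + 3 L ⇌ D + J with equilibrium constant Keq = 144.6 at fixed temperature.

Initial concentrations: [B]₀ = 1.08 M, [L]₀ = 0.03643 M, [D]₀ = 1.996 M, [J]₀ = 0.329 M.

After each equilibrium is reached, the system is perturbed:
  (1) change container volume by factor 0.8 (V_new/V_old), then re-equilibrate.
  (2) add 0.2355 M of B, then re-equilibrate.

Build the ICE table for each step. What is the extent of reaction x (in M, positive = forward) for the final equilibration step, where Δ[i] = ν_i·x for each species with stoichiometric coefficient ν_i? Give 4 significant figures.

Q₀ = 1.0782e+04 vs Keq = 144.6 ⇒ Q>K, reverse
Step 1:
                   B          L          D          J
  init          1.08    0.03643      1.996      0.329
  Δ           0.0985     0.0985   -0.03283   -0.03283
  eq           1.179     0.1349      1.963     0.2962
  solve Keq expr → x = -0.03283; check Q = 144.6
Then change container volume by factor 0.8 (V_new/V_old).
Step 2:
                   B          L          D          J
  init         1.473     0.1687      2.454     0.3702
  Δ         -0.03837   -0.03837    0.01279    0.01279
  eq           1.435     0.1303      2.467      0.383
  solve Keq expr → x = 0.01279; check Q = 144.6
Then add 0.2355 M of B.
Step 3:
                   B          L          D          J
  init          1.67     0.1303      2.467      0.383
  Δ         -0.01662   -0.01662    0.00554    0.00554
  eq           1.654     0.1137      2.472     0.3885
  solve Keq expr → x = 0.00554; check Q = 144.6

x = 0.00554 M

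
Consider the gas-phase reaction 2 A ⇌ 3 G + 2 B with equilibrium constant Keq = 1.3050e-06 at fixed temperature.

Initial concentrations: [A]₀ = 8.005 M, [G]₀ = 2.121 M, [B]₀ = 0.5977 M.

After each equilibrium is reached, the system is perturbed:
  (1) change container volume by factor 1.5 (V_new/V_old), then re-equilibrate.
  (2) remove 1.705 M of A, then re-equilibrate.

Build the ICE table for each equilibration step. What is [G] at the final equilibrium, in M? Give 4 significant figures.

[G]_eq = 0.8255 M

Q₀ = 0.05319 vs Keq = 1.3050e-06 ⇒ Q>K, reverse
Step 1:
                    A           G           B
  Initial       8.005       2.121      0.5977
  Change       0.5905     -0.8858     -0.5905
  Equil         8.596       1.235    0.007153
  solve Keq expr → x = -0.2953; check Q = 1.3050e-06
Then change container volume by factor 1.5 (V_new/V_old).
Step 2:
                    A           G           B
  Initial        5.73      0.8235    0.004769
  Change    -0.003894     0.00584    0.003894
  Equil         5.726      0.8293    0.008662
  solve Keq expr → x = 0.001947; check Q = 1.3050e-06
Then remove 1.705 M of A.
Step 3:
                    A           G           B
  Initial       4.021      0.8293    0.008662
  Change     0.002533     -0.0038   -0.002533
  Equil         4.024      0.8255    0.006129
  solve Keq expr → x = -0.001267; check Q = 1.3050e-06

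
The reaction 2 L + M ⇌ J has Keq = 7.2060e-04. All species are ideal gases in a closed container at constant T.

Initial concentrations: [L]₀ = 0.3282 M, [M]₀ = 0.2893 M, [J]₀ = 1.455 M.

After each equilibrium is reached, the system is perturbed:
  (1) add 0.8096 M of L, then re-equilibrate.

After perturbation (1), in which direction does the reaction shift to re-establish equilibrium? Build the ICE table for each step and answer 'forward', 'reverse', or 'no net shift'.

Direction: forward

Q₀ = 46.69 vs Keq = 7.2060e-04 ⇒ Q>K, reverse
Step 1:
                  L         M         J
  I          0.3282    0.2893     1.455
  C           2.884     1.442    -1.442
  E           3.212     1.731   0.01288
  solve Keq expr → x = -1.442; check Q = 7.2060e-04
Then add 0.8096 M of L.
Step 2:
                  L         M         J
  I           4.022     1.731   0.01288
  C        -0.01417 -0.007084  0.007084
  E           4.008     1.724   0.01996
  solve Keq expr → x = 0.007084; check Q = 7.2060e-04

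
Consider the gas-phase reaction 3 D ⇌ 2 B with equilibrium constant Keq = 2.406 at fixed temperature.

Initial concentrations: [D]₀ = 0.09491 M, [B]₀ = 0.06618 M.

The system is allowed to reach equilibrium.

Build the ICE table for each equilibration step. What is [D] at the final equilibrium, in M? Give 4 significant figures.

[D]_eq = 0.1097 M

Q₀ = 5.123 vs Keq = 2.406 ⇒ Q>K, reverse
Step 1:
                   D          B
  Initial    0.09491    0.06618
  Change     0.01476  -0.009842
  Equil       0.1097    0.05634
  solve Keq expr → x = -0.004921; check Q = 2.406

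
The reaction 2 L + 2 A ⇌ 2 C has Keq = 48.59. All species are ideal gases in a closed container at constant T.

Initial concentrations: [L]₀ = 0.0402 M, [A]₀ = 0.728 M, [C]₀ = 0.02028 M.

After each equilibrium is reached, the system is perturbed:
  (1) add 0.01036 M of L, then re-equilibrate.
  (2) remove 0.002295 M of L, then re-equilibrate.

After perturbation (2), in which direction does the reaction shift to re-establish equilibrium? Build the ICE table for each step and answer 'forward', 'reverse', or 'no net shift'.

Q₀ = 0.4802 vs Keq = 48.59 ⇒ Q<K, forward
Step 1:
                  L         A         C
  Initial    0.0402     0.728   0.02028
  Change   -0.02989  -0.02989   0.02989
  Equil     0.01031    0.6981   0.05017
  solve Keq expr → x = 0.01495; check Q = 48.59
Then add 0.01036 M of L.
Step 2:
                  L         A         C
  Initial   0.02067    0.6981   0.05017
  Change  -0.008471 -0.008471  0.008471
  Equil      0.0122    0.6896   0.05864
  solve Keq expr → x = 0.004236; check Q = 48.59
Then remove 0.002295 M of L.
Step 3:
                  L         A         C
  Initial  0.009904    0.6896   0.05864
  Change   0.001873  0.001873 -0.001873
  Equil     0.01178    0.6915   0.05677
  solve Keq expr → x = -9.3666e-04; check Q = 48.59

Direction: reverse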